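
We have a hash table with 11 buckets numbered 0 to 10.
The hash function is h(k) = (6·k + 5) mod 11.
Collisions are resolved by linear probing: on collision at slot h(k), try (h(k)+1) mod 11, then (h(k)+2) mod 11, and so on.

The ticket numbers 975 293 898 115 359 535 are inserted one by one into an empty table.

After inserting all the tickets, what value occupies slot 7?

535

975 hashes to 3; slot 3 is free => place at 3.
293 hashes to 3; 3 taken => place at 4.
898 hashes to 3; 3,4 taken => place at 5.
115 hashes to 2; slot 2 is free => place at 2.
359 hashes to 3; 3,4,5 taken => place at 6.
535 hashes to 3; 3,4,5,6 taken => place at 7.
Table: [., ., 115, 975, 293, 898, 359, 535, ., ., .]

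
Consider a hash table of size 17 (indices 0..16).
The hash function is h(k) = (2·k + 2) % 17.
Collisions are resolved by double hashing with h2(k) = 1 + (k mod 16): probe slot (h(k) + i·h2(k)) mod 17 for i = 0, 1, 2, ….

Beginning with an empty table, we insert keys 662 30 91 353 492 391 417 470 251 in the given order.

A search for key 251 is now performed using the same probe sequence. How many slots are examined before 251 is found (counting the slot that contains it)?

2

Insert 662: h=0, slot 0 empty => index 0.
Insert 30: h=11, slot 11 empty => index 11.
Insert 91: h=14, slot 14 empty => index 14.
Insert 353: h=11, h2=2, slot 11 occupied => index 13.
Insert 492: h=0, h2=13, slots 0,13 occupied => index 9.
Insert 391: h=2, slot 2 empty => index 2.
Insert 417: h=3, slot 3 empty => index 3.
Insert 470: h=7, slot 7 empty => index 7.
Insert 251: h=11, h2=12, slot 11 occupied => index 6.
Table: [662, -, 391, 417, -, -, 251, 470, -, 492, -, 30, -, 353, 91, -, -]
Lookup 251: h=11, h2=12, probe 11,6 → found at 6.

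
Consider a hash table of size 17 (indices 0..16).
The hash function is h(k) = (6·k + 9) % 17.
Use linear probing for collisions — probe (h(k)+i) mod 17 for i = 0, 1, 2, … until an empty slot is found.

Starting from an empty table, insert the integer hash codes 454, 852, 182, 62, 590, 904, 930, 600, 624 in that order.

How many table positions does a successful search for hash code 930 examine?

454 hashes to 13; slot 13 is free -> place at 13.
852 hashes to 4; slot 4 is free -> place at 4.
182 hashes to 13; 13 taken -> place at 14.
62 hashes to 7; slot 7 is free -> place at 7.
590 hashes to 13; 13,14 taken -> place at 15.
904 hashes to 10; slot 10 is free -> place at 10.
930 hashes to 13; 13,14,15 taken -> place at 16.
600 hashes to 5; slot 5 is free -> place at 5.
624 hashes to 13; 13,14,15,16 taken -> place at 0.
Table: [624, _, _, _, 852, 600, _, 62, _, _, 904, _, _, 454, 182, 590, 930]
Lookup 930: h=13, probe 13,14,15,16 → found at 16.

4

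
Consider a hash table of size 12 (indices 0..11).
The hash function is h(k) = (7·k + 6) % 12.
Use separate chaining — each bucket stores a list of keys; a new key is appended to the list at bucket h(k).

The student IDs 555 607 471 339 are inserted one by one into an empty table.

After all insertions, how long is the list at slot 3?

555 → bucket 3
607 → bucket 7
471 → bucket 3 (collision)
339 → bucket 3 (collision)
Final buckets:
0: ∅
1: ∅
2: ∅
3: 555 -> 471 -> 339
4: ∅
5: ∅
6: ∅
7: 607
8: ∅
9: ∅
10: ∅
11: ∅

3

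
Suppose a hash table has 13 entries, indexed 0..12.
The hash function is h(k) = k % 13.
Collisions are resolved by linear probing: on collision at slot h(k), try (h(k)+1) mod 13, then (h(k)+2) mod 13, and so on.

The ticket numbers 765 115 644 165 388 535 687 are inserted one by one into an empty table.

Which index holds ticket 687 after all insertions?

1

765 hashes to 11; slot 11 is free → place at 11.
115 hashes to 11; 11 taken → place at 12.
644 hashes to 7; slot 7 is free → place at 7.
165 hashes to 9; slot 9 is free → place at 9.
388 hashes to 11; 11,12 taken → place at 0.
535 hashes to 2; slot 2 is free → place at 2.
687 hashes to 11; 11,12,0 taken → place at 1.
Table: [388, 687, 535, _, _, _, _, 644, _, 165, _, 765, 115]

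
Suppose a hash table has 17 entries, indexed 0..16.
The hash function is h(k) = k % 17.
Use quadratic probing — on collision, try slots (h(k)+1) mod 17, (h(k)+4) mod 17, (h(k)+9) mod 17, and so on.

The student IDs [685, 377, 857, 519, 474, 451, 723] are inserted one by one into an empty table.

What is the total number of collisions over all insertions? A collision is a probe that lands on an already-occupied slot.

685: h=5 → slot 5
377: h=3 → slot 3
857: h=7 → slot 7
519: h=9 → slot 9
474: h=15 → slot 15
451: h=9, probe 9,10 → slot 10
723: h=9, probe 9,10,13 → slot 13
Table: [-, -, -, 377, -, 685, -, 857, -, 519, 451, -, -, 723, -, 474, -]

3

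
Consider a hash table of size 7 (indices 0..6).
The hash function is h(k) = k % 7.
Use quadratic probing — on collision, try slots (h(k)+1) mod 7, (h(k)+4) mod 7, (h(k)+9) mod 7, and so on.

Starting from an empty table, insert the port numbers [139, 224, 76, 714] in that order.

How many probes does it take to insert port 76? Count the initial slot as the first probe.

3

139 hashes to 6; slot 6 is free => place at 6.
224 hashes to 0; slot 0 is free => place at 0.
76 hashes to 6; 6,0 taken => place at 3.
714 hashes to 0; 0 taken => place at 1.
Table: [224, 714, —, 76, —, —, 139]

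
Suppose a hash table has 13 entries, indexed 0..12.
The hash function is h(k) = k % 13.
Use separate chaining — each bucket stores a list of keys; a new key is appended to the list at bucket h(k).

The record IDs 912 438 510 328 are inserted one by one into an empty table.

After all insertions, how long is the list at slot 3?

2

Insert 912: h=2, bucket 2 empty -> new chain.
Insert 438: h=9, bucket 9 empty -> new chain.
Insert 510: h=3, bucket 3 empty -> new chain.
Insert 328: h=3, bucket 3 nonempty -> append to chain.
Final buckets:
0: _
1: _
2: 912
3: 510 -> 328
4: _
5: _
6: _
7: _
8: _
9: 438
10: _
11: _
12: _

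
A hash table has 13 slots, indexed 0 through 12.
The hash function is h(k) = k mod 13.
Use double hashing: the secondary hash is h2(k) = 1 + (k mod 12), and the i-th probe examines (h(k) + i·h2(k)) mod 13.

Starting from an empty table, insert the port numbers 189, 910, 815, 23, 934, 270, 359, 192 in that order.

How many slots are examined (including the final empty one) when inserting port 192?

189: h=7 -> slot 7
910: h=0 -> slot 0
815: h=9 -> slot 9
23: h=10 -> slot 10
934: h=11 -> slot 11
270: h=10, h2=7, probe 10,4 -> slot 4
359: h=8 -> slot 8
192: h=10, h2=1, probe 10,11,12 -> slot 12
Table: [910, -, -, -, 270, -, -, 189, 359, 815, 23, 934, 192]

3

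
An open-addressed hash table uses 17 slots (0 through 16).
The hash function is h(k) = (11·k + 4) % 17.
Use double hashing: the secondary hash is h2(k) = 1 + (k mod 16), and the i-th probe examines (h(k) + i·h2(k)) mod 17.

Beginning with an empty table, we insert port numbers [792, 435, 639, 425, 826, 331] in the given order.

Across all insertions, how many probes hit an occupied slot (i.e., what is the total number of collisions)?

792: h=12 -> slot 12
435: h=12, h2=4, probe 12,16 -> slot 16
639: h=12, h2=16, probe 12,11 -> slot 11
425: h=4 -> slot 4
826: h=12, h2=11, probe 12,6 -> slot 6
331: h=7 -> slot 7
Table: [_, _, _, _, 425, _, 826, 331, _, _, _, 639, 792, _, _, _, 435]

3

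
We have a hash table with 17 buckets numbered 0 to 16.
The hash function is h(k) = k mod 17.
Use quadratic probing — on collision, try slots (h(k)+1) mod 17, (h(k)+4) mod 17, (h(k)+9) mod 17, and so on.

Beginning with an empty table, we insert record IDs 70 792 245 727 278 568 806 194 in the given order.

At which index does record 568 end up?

8

Insert 70: h=2, slot 2 empty -> index 2.
Insert 792: h=10, slot 10 empty -> index 10.
Insert 245: h=7, slot 7 empty -> index 7.
Insert 727: h=13, slot 13 empty -> index 13.
Insert 278: h=6, slot 6 empty -> index 6.
Insert 568: h=7, slot 7 occupied -> index 8.
Insert 806: h=7, slots 7,8 occupied -> index 11.
Insert 194: h=7, slots 7,8,11 occupied -> index 16.
Table: [_, _, 70, _, _, _, 278, 245, 568, _, 792, 806, _, 727, _, _, 194]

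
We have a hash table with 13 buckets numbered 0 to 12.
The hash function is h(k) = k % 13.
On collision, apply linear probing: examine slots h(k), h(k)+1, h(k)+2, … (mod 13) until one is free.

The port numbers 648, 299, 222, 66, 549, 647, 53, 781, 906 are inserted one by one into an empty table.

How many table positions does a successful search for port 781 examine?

5

648: h=11 -> slot 11
299: h=0 -> slot 0
222: h=1 -> slot 1
66: h=1, probe 1,2 -> slot 2
549: h=3 -> slot 3
647: h=10 -> slot 10
53: h=1, probe 1,2,3,4 -> slot 4
781: h=1, probe 1,2,3,4,5 -> slot 5
906: h=9 -> slot 9
Table: [299, 222, 66, 549, 53, 781, ∅, ∅, ∅, 906, 647, 648, ∅]
Lookup 781: h=1, probe 1,2,3,4,5 → found at 5.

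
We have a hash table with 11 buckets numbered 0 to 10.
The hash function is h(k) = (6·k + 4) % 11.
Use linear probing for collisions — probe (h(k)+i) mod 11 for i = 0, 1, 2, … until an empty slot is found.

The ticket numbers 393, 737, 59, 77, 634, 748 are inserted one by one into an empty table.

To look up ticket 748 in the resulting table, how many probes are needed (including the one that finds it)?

Insert 393: h=8, slot 8 empty → index 8.
Insert 737: h=4, slot 4 empty → index 4.
Insert 59: h=6, slot 6 empty → index 6.
Insert 77: h=4, slot 4 occupied → index 5.
Insert 634: h=2, slot 2 empty → index 2.
Insert 748: h=4, slots 4,5,6 occupied → index 7.
Table: [-, -, 634, -, 737, 77, 59, 748, 393, -, -]
Lookup 748: h=4, probe 4,5,6,7 → found at 7.

4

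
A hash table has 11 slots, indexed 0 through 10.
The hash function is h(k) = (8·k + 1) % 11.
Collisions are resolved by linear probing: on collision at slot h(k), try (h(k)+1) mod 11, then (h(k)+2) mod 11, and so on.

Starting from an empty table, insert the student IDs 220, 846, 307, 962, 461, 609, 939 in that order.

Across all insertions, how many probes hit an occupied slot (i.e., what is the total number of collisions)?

Insert 220: h=1, slot 1 empty -> index 1.
Insert 846: h=4, slot 4 empty -> index 4.
Insert 307: h=4, slot 4 occupied -> index 5.
Insert 962: h=8, slot 8 empty -> index 8.
Insert 461: h=4, slots 4,5 occupied -> index 6.
Insert 609: h=0, slot 0 empty -> index 0.
Insert 939: h=0, slots 0,1 occupied -> index 2.
Table: [609, 220, 939, -, 846, 307, 461, -, 962, -, -]

5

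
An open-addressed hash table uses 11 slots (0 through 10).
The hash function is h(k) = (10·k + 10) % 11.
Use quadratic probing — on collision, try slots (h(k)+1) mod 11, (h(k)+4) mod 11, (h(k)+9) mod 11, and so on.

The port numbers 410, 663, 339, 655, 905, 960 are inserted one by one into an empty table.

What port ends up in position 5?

410: h=7 -> slot 7
663: h=7, probe 7,8 -> slot 8
339: h=1 -> slot 1
655: h=4 -> slot 4
905: h=7, probe 7,8,0 -> slot 0
960: h=7, probe 7,8,0,5 -> slot 5
Table: [905, 339, ∅, ∅, 655, 960, ∅, 410, 663, ∅, ∅]

960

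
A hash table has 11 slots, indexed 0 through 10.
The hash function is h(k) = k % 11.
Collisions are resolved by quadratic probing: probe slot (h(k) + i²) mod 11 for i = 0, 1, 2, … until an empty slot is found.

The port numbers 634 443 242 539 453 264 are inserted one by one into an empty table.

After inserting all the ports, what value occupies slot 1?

634: h=7 → slot 7
443: h=3 → slot 3
242: h=0 → slot 0
539: h=0, probe 0,1 → slot 1
453: h=2 → slot 2
264: h=0, probe 0,1,4 → slot 4
Table: [242, 539, 453, 443, 264, —, —, 634, —, —, —]

539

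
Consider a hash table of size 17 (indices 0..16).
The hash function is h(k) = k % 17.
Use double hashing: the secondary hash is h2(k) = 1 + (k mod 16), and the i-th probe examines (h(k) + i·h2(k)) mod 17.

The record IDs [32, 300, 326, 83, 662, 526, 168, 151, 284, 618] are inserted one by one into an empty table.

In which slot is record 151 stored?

6

32: h=15 => slot 15
300: h=11 => slot 11
326: h=3 => slot 3
83: h=15, h2=4, probe 15,2 => slot 2
662: h=16 => slot 16
526: h=16, h2=15, probe 16,14 => slot 14
168: h=15, h2=9, probe 15,7 => slot 7
151: h=15, h2=8, probe 15,6 => slot 6
284: h=12 => slot 12
618: h=6, h2=11, probe 6,0 => slot 0
Table: [618, —, 83, 326, —, —, 151, 168, —, —, —, 300, 284, —, 526, 32, 662]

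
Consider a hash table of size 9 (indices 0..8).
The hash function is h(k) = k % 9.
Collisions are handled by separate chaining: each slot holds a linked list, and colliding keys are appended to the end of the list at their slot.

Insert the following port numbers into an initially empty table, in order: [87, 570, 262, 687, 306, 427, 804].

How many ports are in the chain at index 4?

Insert 87: h=6, bucket 6 empty → new chain.
Insert 570: h=3, bucket 3 empty → new chain.
Insert 262: h=1, bucket 1 empty → new chain.
Insert 687: h=3, bucket 3 nonempty → append to chain.
Insert 306: h=0, bucket 0 empty → new chain.
Insert 427: h=4, bucket 4 empty → new chain.
Insert 804: h=3, bucket 3 nonempty → append to chain.
Final buckets:
0: 306
1: 262
2: _
3: 570 -> 687 -> 804
4: 427
5: _
6: 87
7: _
8: _

1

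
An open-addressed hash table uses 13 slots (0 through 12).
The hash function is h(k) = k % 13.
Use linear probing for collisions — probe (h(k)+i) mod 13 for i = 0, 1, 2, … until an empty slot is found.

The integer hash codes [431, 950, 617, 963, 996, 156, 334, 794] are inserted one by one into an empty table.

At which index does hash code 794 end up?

4

431: h=2 → slot 2
950: h=1 → slot 1
617: h=6 → slot 6
963: h=1, probe 1,2,3 → slot 3
996: h=8 → slot 8
156: h=0 → slot 0
334: h=9 → slot 9
794: h=1, probe 1,2,3,4 → slot 4
Table: [156, 950, 431, 963, 794, ., 617, ., 996, 334, ., ., .]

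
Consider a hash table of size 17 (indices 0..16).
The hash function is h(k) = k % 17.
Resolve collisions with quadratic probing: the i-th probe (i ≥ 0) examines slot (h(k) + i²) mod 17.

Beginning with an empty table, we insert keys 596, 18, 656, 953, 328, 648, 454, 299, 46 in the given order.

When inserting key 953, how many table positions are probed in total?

3

596: h=1 -> slot 1
18: h=1, probe 1,2 -> slot 2
656: h=10 -> slot 10
953: h=1, probe 1,2,5 -> slot 5
328: h=5, probe 5,6 -> slot 6
648: h=2, probe 2,3 -> slot 3
454: h=12 -> slot 12
299: h=10, probe 10,11 -> slot 11
46: h=12, probe 12,13 -> slot 13
Table: [-, 596, 18, 648, -, 953, 328, -, -, -, 656, 299, 454, 46, -, -, -]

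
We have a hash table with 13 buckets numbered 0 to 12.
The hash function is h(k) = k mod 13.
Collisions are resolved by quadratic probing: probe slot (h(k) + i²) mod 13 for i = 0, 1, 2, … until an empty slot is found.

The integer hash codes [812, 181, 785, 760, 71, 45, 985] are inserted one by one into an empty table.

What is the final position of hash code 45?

812 hashes to 6; slot 6 is free => place at 6.
181 hashes to 12; slot 12 is free => place at 12.
785 hashes to 5; slot 5 is free => place at 5.
760 hashes to 6; 6 taken => place at 7.
71 hashes to 6; 6,7 taken => place at 10.
45 hashes to 6; 6,7,10 taken => place at 2.
985 hashes to 10; 10 taken => place at 11.
Table: [_, _, 45, _, _, 785, 812, 760, _, _, 71, 985, 181]

2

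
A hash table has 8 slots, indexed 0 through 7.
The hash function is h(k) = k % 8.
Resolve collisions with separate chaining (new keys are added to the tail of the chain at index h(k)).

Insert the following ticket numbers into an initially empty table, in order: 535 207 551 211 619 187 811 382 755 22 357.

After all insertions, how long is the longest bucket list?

535 -> bucket 7
207 -> bucket 7 (collision)
551 -> bucket 7 (collision)
211 -> bucket 3
619 -> bucket 3 (collision)
187 -> bucket 3 (collision)
811 -> bucket 3 (collision)
382 -> bucket 6
755 -> bucket 3 (collision)
22 -> bucket 6 (collision)
357 -> bucket 5
Final buckets:
0: _
1: _
2: _
3: 211 -> 619 -> 187 -> 811 -> 755
4: _
5: 357
6: 382 -> 22
7: 535 -> 207 -> 551

5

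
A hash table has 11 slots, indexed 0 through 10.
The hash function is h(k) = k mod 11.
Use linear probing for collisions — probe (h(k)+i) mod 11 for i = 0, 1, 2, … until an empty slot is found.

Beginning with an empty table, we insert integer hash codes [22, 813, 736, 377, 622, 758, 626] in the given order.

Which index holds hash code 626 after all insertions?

4

Insert 22: h=0, slot 0 empty => index 0.
Insert 813: h=10, slot 10 empty => index 10.
Insert 736: h=10, slots 10,0 occupied => index 1.
Insert 377: h=3, slot 3 empty => index 3.
Insert 622: h=6, slot 6 empty => index 6.
Insert 758: h=10, slots 10,0,1 occupied => index 2.
Insert 626: h=10, slots 10,0,1,2,3 occupied => index 4.
Table: [22, 736, 758, 377, 626, ., 622, ., ., ., 813]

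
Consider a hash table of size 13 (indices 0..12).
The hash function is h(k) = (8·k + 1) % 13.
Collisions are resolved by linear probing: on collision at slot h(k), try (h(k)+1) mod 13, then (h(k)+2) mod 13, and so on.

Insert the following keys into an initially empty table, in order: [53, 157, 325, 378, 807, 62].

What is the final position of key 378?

53: h=9 => slot 9
157: h=9, probe 9,10 => slot 10
325: h=1 => slot 1
378: h=9, probe 9,10,11 => slot 11
807: h=9, probe 9,10,11,12 => slot 12
62: h=3 => slot 3
Table: [∅, 325, ∅, 62, ∅, ∅, ∅, ∅, ∅, 53, 157, 378, 807]

11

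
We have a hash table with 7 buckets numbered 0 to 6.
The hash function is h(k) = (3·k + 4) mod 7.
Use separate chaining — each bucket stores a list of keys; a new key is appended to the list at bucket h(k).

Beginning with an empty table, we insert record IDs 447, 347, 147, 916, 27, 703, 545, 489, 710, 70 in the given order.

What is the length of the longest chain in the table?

5

447 -> bucket 1
347 -> bucket 2
147 -> bucket 4
916 -> bucket 1 (collision)
27 -> bucket 1 (collision)
703 -> bucket 6
545 -> bucket 1 (collision)
489 -> bucket 1 (collision)
710 -> bucket 6 (collision)
70 -> bucket 4 (collision)
Final buckets:
0: —
1: 447 -> 916 -> 27 -> 545 -> 489
2: 347
3: —
4: 147 -> 70
5: —
6: 703 -> 710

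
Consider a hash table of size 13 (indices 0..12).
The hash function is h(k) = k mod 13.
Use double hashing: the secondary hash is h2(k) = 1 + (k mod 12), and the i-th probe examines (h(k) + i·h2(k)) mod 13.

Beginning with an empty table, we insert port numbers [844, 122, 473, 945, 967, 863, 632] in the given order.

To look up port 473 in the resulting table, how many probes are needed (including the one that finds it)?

844: h=12 -> slot 12
122: h=5 -> slot 5
473: h=5, h2=6, probe 5,11 -> slot 11
945: h=9 -> slot 9
967: h=5, h2=8, probe 5,0 -> slot 0
863: h=5, h2=12, probe 5,4 -> slot 4
632: h=8 -> slot 8
Table: [967, ., ., ., 863, 122, ., ., 632, 945, ., 473, 844]
Lookup 473: h=5, h2=6, probe 5,11 → found at 11.

2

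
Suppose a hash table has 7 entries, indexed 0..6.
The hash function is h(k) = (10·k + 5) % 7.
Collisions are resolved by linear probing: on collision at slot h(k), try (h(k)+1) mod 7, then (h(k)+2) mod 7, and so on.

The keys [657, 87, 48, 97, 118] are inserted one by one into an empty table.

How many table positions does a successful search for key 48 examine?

2

657 hashes to 2; slot 2 is free → place at 2.
87 hashes to 0; slot 0 is free → place at 0.
48 hashes to 2; 2 taken → place at 3.
97 hashes to 2; 2,3 taken → place at 4.
118 hashes to 2; 2,3,4 taken → place at 5.
Table: [87, ., 657, 48, 97, 118, .]
Lookup 48: h=2, probe 2,3 → found at 3.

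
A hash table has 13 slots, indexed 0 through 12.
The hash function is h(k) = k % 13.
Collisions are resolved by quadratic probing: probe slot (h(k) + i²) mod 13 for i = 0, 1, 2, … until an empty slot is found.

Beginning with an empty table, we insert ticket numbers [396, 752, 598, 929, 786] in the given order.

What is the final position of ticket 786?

10

396 hashes to 6; slot 6 is free -> place at 6.
752 hashes to 11; slot 11 is free -> place at 11.
598 hashes to 0; slot 0 is free -> place at 0.
929 hashes to 6; 6 taken -> place at 7.
786 hashes to 6; 6,7 taken -> place at 10.
Table: [598, —, —, —, —, —, 396, 929, —, —, 786, 752, —]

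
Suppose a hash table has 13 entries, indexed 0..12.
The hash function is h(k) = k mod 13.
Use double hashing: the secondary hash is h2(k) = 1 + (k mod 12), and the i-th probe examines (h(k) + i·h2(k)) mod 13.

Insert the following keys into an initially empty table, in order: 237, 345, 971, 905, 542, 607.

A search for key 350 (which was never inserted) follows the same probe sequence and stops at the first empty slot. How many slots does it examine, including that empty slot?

2

237 hashes to 3; slot 3 is free → place at 3.
345 hashes to 7; slot 7 is free → place at 7.
971 hashes to 9; slot 9 is free → place at 9.
905 hashes to 8; slot 8 is free → place at 8.
542 hashes to 9, h2=3; 9 taken → place at 12.
607 hashes to 9, h2=8; 9 taken → place at 4.
Table: [—, —, —, 237, 607, —, —, 345, 905, 971, —, —, 542]
Lookup 350: h=12, h2=3, probe 12,2 → slot 2 empty, not found.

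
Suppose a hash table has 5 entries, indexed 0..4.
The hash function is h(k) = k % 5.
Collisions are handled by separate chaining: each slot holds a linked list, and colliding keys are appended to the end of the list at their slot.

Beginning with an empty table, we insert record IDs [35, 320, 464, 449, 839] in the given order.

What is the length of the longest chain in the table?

3

35 -> bucket 0
320 -> bucket 0 (collision)
464 -> bucket 4
449 -> bucket 4 (collision)
839 -> bucket 4 (collision)
Final buckets:
0: 35 -> 320
1: -
2: -
3: -
4: 464 -> 449 -> 839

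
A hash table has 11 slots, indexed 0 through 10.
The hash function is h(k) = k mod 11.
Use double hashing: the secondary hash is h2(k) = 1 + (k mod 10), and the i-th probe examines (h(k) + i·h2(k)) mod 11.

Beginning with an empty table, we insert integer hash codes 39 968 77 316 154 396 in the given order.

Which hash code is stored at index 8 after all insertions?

77

39 hashes to 6; slot 6 is free -> place at 6.
968 hashes to 0; slot 0 is free -> place at 0.
77 hashes to 0, h2=8; 0 taken -> place at 8.
316 hashes to 8, h2=7; 8 taken -> place at 4.
154 hashes to 0, h2=5; 0 taken -> place at 5.
396 hashes to 0, h2=7; 0 taken -> place at 7.
Table: [968, ∅, ∅, ∅, 316, 154, 39, 396, 77, ∅, ∅]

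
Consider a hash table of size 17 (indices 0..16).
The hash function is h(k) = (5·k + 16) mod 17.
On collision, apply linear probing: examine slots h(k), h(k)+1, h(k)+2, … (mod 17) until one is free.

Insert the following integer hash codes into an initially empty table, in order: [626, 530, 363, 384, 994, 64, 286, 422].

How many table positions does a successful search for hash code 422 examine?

626: h=1 -> slot 1
530: h=14 -> slot 14
363: h=12 -> slot 12
384: h=15 -> slot 15
994: h=5 -> slot 5
64: h=13 -> slot 13
286: h=1, probe 1,2 -> slot 2
422: h=1, probe 1,2,3 -> slot 3
Table: [∅, 626, 286, 422, ∅, 994, ∅, ∅, ∅, ∅, ∅, ∅, 363, 64, 530, 384, ∅]
Lookup 422: h=1, probe 1,2,3 → found at 3.

3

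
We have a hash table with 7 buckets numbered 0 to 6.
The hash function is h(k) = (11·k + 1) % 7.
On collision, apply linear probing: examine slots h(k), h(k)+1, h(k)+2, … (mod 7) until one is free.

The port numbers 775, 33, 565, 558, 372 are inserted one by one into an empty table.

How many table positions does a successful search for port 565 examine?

775 hashes to 0; slot 0 is free → place at 0.
33 hashes to 0; 0 taken → place at 1.
565 hashes to 0; 0,1 taken → place at 2.
558 hashes to 0; 0,1,2 taken → place at 3.
372 hashes to 5; slot 5 is free → place at 5.
Table: [775, 33, 565, 558, —, 372, —]
Lookup 565: h=0, probe 0,1,2 → found at 2.

3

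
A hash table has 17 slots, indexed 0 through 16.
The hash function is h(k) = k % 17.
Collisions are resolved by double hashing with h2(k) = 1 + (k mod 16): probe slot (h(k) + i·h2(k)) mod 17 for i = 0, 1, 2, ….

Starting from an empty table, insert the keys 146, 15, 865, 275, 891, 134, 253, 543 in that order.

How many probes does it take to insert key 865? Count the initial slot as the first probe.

146: h=10 => slot 10
15: h=15 => slot 15
865: h=15, h2=2, probe 15,0 => slot 0
275: h=3 => slot 3
891: h=7 => slot 7
134: h=15, h2=7, probe 15,5 => slot 5
253: h=15, h2=14, probe 15,12 => slot 12
543: h=16 => slot 16
Table: [865, ., ., 275, ., 134, ., 891, ., ., 146, ., 253, ., ., 15, 543]

2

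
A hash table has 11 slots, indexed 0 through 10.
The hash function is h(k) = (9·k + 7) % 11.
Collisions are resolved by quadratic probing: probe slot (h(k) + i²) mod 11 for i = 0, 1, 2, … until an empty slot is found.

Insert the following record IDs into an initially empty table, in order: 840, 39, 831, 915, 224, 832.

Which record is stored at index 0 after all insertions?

840 hashes to 10; slot 10 is free → place at 10.
39 hashes to 6; slot 6 is free → place at 6.
831 hashes to 6; 6 taken → place at 7.
915 hashes to 3; slot 3 is free → place at 3.
224 hashes to 10; 10 taken → place at 0.
832 hashes to 4; slot 4 is free → place at 4.
Table: [224, -, -, 915, 832, -, 39, 831, -, -, 840]

224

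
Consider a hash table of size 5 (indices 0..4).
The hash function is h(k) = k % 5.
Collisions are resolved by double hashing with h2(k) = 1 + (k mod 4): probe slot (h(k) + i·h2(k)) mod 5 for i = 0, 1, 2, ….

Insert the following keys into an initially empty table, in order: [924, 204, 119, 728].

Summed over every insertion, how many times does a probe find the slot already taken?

Insert 924: h=4, slot 4 empty => index 4.
Insert 204: h=4, h2=1, slot 4 occupied => index 0.
Insert 119: h=4, h2=4, slot 4 occupied => index 3.
Insert 728: h=3, h2=1, slots 3,4,0 occupied => index 1.
Table: [204, 728, -, 119, 924]

5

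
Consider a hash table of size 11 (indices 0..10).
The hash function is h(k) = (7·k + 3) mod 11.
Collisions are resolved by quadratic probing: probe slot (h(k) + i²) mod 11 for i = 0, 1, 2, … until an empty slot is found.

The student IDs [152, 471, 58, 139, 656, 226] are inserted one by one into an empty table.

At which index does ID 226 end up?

5

152: h=0 => slot 0
471: h=0, probe 0,1 => slot 1
58: h=2 => slot 2
139: h=8 => slot 8
656: h=8, probe 8,9 => slot 9
226: h=1, probe 1,2,5 => slot 5
Table: [152, 471, 58, ., ., 226, ., ., 139, 656, .]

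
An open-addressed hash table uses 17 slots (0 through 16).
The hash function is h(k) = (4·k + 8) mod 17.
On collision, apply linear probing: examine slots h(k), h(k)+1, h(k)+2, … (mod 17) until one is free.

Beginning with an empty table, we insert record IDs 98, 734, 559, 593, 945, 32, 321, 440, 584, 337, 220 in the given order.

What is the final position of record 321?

4

98: h=9 → slot 9
734: h=3 → slot 3
559: h=0 → slot 0
593: h=0, probe 0,1 → slot 1
945: h=14 → slot 14
32: h=0, probe 0,1,2 → slot 2
321: h=0, probe 0,1,2,3,4 → slot 4
440: h=0, probe 0,1,2,3,4,5 → slot 5
584: h=15 → slot 15
337: h=13 → slot 13
220: h=4, probe 4,5,6 → slot 6
Table: [559, 593, 32, 734, 321, 440, 220, -, -, 98, -, -, -, 337, 945, 584, -]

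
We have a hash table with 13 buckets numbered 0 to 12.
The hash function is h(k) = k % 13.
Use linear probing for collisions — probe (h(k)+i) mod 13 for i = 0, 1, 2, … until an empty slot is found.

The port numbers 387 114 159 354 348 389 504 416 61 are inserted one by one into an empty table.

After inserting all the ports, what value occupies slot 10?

387

387 hashes to 10; slot 10 is free -> place at 10.
114 hashes to 10; 10 taken -> place at 11.
159 hashes to 3; slot 3 is free -> place at 3.
354 hashes to 3; 3 taken -> place at 4.
348 hashes to 10; 10,11 taken -> place at 12.
389 hashes to 12; 12 taken -> place at 0.
504 hashes to 10; 10,11,12,0 taken -> place at 1.
416 hashes to 0; 0,1 taken -> place at 2.
61 hashes to 9; slot 9 is free -> place at 9.
Table: [389, 504, 416, 159, 354, -, -, -, -, 61, 387, 114, 348]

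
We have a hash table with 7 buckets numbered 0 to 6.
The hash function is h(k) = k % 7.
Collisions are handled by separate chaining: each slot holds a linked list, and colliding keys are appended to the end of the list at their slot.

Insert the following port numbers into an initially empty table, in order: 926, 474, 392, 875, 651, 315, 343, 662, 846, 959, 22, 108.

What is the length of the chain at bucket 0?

6

926 → bucket 2
474 → bucket 5
392 → bucket 0
875 → bucket 0 (collision)
651 → bucket 0 (collision)
315 → bucket 0 (collision)
343 → bucket 0 (collision)
662 → bucket 4
846 → bucket 6
959 → bucket 0 (collision)
22 → bucket 1
108 → bucket 3
Final buckets:
0: 392 -> 875 -> 651 -> 315 -> 343 -> 959
1: 22
2: 926
3: 108
4: 662
5: 474
6: 846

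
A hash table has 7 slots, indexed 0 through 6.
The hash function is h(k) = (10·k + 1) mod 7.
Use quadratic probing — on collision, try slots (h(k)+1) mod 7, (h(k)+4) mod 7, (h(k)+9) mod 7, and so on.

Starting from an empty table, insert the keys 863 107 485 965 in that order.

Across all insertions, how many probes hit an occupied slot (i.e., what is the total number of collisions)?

Insert 863: h=0, slot 0 empty => index 0.
Insert 107: h=0, slot 0 occupied => index 1.
Insert 485: h=0, slots 0,1 occupied => index 4.
Insert 965: h=5, slot 5 empty => index 5.
Table: [863, 107, ∅, ∅, 485, 965, ∅]

3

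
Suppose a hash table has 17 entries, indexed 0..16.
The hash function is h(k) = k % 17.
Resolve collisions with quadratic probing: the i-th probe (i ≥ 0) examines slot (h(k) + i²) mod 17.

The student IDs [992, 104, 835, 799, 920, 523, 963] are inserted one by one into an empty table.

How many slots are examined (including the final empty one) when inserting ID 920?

992: h=6 → slot 6
104: h=2 → slot 2
835: h=2, probe 2,3 → slot 3
799: h=0 → slot 0
920: h=2, probe 2,3,6,11 → slot 11
523: h=13 → slot 13
963: h=11, probe 11,12 → slot 12
Table: [799, ., 104, 835, ., ., 992, ., ., ., ., 920, 963, 523, ., ., .]

4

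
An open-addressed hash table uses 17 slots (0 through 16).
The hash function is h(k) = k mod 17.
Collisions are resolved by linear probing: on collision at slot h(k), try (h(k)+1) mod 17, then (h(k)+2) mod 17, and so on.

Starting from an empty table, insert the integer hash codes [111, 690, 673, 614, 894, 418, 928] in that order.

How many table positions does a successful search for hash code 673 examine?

2

111: h=9 → slot 9
690: h=10 → slot 10
673: h=10, probe 10,11 → slot 11
614: h=2 → slot 2
894: h=10, probe 10,11,12 → slot 12
418: h=10, probe 10,11,12,13 → slot 13
928: h=10, probe 10,11,12,13,14 → slot 14
Table: [., ., 614, ., ., ., ., ., ., 111, 690, 673, 894, 418, 928, ., .]
Lookup 673: h=10, probe 10,11 → found at 11.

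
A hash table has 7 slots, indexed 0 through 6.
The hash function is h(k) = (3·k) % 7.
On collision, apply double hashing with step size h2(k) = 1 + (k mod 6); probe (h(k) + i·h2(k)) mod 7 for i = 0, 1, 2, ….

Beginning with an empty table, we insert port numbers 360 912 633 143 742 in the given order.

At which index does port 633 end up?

3

Insert 360: h=2, slot 2 empty -> index 2.
Insert 912: h=6, slot 6 empty -> index 6.
Insert 633: h=2, h2=4, slots 2,6 occupied -> index 3.
Insert 143: h=2, h2=6, slot 2 occupied -> index 1.
Insert 742: h=0, slot 0 empty -> index 0.
Table: [742, 143, 360, 633, _, _, 912]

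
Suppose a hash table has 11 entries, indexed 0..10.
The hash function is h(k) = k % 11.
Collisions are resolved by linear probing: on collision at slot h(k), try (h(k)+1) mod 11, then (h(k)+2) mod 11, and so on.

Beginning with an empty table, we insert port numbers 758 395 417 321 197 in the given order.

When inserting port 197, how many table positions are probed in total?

5

758: h=10 => slot 10
395: h=10, probe 10,0 => slot 0
417: h=10, probe 10,0,1 => slot 1
321: h=2 => slot 2
197: h=10, probe 10,0,1,2,3 => slot 3
Table: [395, 417, 321, 197, -, -, -, -, -, -, 758]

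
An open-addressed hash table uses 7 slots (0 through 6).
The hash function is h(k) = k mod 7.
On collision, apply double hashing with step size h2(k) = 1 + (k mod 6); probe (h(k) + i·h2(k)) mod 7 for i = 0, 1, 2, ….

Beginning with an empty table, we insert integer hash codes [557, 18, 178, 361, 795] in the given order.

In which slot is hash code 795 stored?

1

Insert 557: h=4, slot 4 empty -> index 4.
Insert 18: h=4, h2=1, slot 4 occupied -> index 5.
Insert 178: h=3, slot 3 empty -> index 3.
Insert 361: h=4, h2=2, slot 4 occupied -> index 6.
Insert 795: h=4, h2=4, slot 4 occupied -> index 1.
Table: [-, 795, -, 178, 557, 18, 361]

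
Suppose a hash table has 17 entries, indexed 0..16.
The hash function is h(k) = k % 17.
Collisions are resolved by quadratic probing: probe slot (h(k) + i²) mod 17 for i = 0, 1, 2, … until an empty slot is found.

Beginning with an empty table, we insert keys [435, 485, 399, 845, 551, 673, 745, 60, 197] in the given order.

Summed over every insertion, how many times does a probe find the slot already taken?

6

Insert 435: h=10, slot 10 empty => index 10.
Insert 485: h=9, slot 9 empty => index 9.
Insert 399: h=8, slot 8 empty => index 8.
Insert 845: h=12, slot 12 empty => index 12.
Insert 551: h=7, slot 7 empty => index 7.
Insert 673: h=10, slot 10 occupied => index 11.
Insert 745: h=14, slot 14 empty => index 14.
Insert 60: h=9, slots 9,10 occupied => index 13.
Insert 197: h=10, slots 10,11,14 occupied => index 2.
Table: [—, —, 197, —, —, —, —, 551, 399, 485, 435, 673, 845, 60, 745, —, —]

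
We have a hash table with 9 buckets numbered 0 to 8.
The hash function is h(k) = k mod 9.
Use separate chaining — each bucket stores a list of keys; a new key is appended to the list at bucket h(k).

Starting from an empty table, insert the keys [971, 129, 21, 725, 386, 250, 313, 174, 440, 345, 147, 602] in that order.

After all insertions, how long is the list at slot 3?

5

Insert 971: h=8, bucket 8 empty -> new chain.
Insert 129: h=3, bucket 3 empty -> new chain.
Insert 21: h=3, bucket 3 nonempty -> append to chain.
Insert 725: h=5, bucket 5 empty -> new chain.
Insert 386: h=8, bucket 8 nonempty -> append to chain.
Insert 250: h=7, bucket 7 empty -> new chain.
Insert 313: h=7, bucket 7 nonempty -> append to chain.
Insert 174: h=3, bucket 3 nonempty -> append to chain.
Insert 440: h=8, bucket 8 nonempty -> append to chain.
Insert 345: h=3, bucket 3 nonempty -> append to chain.
Insert 147: h=3, bucket 3 nonempty -> append to chain.
Insert 602: h=8, bucket 8 nonempty -> append to chain.
Final buckets:
0: —
1: —
2: —
3: 129 -> 21 -> 174 -> 345 -> 147
4: —
5: 725
6: —
7: 250 -> 313
8: 971 -> 386 -> 440 -> 602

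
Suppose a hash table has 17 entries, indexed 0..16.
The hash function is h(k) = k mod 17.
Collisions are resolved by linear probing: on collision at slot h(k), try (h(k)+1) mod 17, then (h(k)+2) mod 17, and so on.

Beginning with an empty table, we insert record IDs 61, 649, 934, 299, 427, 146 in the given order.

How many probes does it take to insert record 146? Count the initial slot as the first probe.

Insert 61: h=10, slot 10 empty => index 10.
Insert 649: h=3, slot 3 empty => index 3.
Insert 934: h=16, slot 16 empty => index 16.
Insert 299: h=10, slot 10 occupied => index 11.
Insert 427: h=2, slot 2 empty => index 2.
Insert 146: h=10, slots 10,11 occupied => index 12.
Table: [—, —, 427, 649, —, —, —, —, —, —, 61, 299, 146, —, —, —, 934]

3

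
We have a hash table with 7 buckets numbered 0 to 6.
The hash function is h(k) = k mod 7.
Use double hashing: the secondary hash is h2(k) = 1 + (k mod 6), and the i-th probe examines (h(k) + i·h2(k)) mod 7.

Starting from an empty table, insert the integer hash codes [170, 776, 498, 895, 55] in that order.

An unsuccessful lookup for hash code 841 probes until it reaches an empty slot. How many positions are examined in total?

170: h=2 → slot 2
776: h=6 → slot 6
498: h=1 → slot 1
895: h=6, h2=2, probe 6,1,3 → slot 3
55: h=6, h2=2, probe 6,1,3,5 → slot 5
Table: [-, 498, 170, 895, -, 55, 776]
Lookup 841: h=1, h2=2, probe 1,3,5,0 → slot 0 empty, not found.

4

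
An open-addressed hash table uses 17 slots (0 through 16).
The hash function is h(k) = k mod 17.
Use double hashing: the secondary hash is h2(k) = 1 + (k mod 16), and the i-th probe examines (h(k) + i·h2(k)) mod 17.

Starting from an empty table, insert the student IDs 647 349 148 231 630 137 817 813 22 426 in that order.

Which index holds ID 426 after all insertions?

647: h=1 -> slot 1
349: h=9 -> slot 9
148: h=12 -> slot 12
231: h=10 -> slot 10
630: h=1, h2=7, probe 1,8 -> slot 8
137: h=1, h2=10, probe 1,11 -> slot 11
817: h=1, h2=2, probe 1,3 -> slot 3
813: h=14 -> slot 14
22: h=5 -> slot 5
426: h=1, h2=11, probe 1,12,6 -> slot 6
Table: [∅, 647, ∅, 817, ∅, 22, 426, ∅, 630, 349, 231, 137, 148, ∅, 813, ∅, ∅]

6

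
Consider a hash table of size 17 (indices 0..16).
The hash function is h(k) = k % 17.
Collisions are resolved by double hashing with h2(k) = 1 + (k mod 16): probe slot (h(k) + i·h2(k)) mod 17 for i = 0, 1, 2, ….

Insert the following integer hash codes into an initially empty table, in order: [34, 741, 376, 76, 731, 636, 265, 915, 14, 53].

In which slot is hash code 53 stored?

34 hashes to 0; slot 0 is free -> place at 0.
741 hashes to 10; slot 10 is free -> place at 10.
376 hashes to 2; slot 2 is free -> place at 2.
76 hashes to 8; slot 8 is free -> place at 8.
731 hashes to 0, h2=12; 0 taken -> place at 12.
636 hashes to 7; slot 7 is free -> place at 7.
265 hashes to 10, h2=10; 10 taken -> place at 3.
915 hashes to 14; slot 14 is free -> place at 14.
14 hashes to 14, h2=15; 14,12,10,8 taken -> place at 6.
53 hashes to 2, h2=6; 2,8,14,3 taken -> place at 9.
Table: [34, _, 376, 265, _, _, 14, 636, 76, 53, 741, _, 731, _, 915, _, _]

9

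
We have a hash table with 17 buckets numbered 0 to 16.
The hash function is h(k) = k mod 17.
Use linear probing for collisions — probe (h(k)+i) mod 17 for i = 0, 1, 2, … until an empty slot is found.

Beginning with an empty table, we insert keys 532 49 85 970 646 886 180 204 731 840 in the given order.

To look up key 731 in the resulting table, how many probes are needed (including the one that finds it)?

532: h=5 → slot 5
49: h=15 → slot 15
85: h=0 → slot 0
970: h=1 → slot 1
646: h=0, probe 0,1,2 → slot 2
886: h=2, probe 2,3 → slot 3
180: h=10 → slot 10
204: h=0, probe 0,1,2,3,4 → slot 4
731: h=0, probe 0,1,2,3,4,5,6 → slot 6
840: h=7 → slot 7
Table: [85, 970, 646, 886, 204, 532, 731, 840, ., ., 180, ., ., ., ., 49, .]
Lookup 731: h=0, probe 0,1,2,3,4,5,6 → found at 6.

7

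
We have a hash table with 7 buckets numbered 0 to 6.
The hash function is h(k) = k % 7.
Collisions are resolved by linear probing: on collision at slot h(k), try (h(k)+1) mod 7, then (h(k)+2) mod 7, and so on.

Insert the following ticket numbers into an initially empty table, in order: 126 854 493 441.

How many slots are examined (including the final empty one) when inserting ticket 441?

3

126 hashes to 0; slot 0 is free → place at 0.
854 hashes to 0; 0 taken → place at 1.
493 hashes to 3; slot 3 is free → place at 3.
441 hashes to 0; 0,1 taken → place at 2.
Table: [126, 854, 441, 493, ∅, ∅, ∅]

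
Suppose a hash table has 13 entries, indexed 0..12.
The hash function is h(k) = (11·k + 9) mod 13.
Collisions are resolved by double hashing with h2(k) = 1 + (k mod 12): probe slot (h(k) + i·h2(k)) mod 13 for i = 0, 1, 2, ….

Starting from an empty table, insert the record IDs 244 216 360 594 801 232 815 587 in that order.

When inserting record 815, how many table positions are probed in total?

244 hashes to 2; slot 2 is free → place at 2.
216 hashes to 6; slot 6 is free → place at 6.
360 hashes to 4; slot 4 is free → place at 4.
594 hashes to 4, h2=7; 4 taken → place at 11.
801 hashes to 6, h2=10; 6 taken → place at 3.
232 hashes to 0; slot 0 is free → place at 0.
815 hashes to 4, h2=12; 4,3,2 taken → place at 1.
587 hashes to 5; slot 5 is free → place at 5.
Table: [232, 815, 244, 801, 360, 587, 216, _, _, _, _, 594, _]

4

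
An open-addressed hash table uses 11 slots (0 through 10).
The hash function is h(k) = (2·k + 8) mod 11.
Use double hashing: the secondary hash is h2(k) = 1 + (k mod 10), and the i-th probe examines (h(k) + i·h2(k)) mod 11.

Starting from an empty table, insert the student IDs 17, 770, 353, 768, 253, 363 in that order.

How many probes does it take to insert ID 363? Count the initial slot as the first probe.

3

Insert 17: h=9, slot 9 empty → index 9.
Insert 770: h=8, slot 8 empty → index 8.
Insert 353: h=10, slot 10 empty → index 10.
Insert 768: h=4, slot 4 empty → index 4.
Insert 253: h=8, h2=4, slot 8 occupied → index 1.
Insert 363: h=8, h2=4, slots 8,1 occupied → index 5.
Table: [., 253, ., ., 768, 363, ., ., 770, 17, 353]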